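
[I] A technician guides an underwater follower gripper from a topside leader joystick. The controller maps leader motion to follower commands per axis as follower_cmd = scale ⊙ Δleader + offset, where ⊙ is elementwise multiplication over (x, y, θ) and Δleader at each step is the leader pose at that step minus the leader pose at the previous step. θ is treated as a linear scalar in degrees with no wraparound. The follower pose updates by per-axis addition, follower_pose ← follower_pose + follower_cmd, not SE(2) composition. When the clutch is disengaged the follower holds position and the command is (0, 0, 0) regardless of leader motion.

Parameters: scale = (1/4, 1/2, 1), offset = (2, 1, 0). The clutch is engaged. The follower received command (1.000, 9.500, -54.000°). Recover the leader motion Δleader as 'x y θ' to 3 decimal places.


axis x: (1.000 − 2) / (1/4) = -4.000
axis y: (9.500 − 1) / (1/2) = 17.000
axis θ: (-54.000 − 0) / (1) = -54.000

-4.000 17.000 -54.000


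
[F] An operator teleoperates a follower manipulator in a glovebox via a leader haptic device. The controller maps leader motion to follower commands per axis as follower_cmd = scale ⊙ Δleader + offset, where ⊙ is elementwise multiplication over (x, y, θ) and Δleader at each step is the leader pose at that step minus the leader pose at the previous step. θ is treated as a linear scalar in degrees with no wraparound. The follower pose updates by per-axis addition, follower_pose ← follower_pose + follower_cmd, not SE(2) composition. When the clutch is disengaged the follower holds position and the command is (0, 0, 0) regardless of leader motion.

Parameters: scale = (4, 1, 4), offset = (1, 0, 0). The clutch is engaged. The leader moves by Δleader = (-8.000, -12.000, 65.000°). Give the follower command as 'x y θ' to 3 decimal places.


-31.000 -12.000 260.000

axis x: 4·-8.000 + 1 = -31.000
axis y: 1·-12.000 + 0 = -12.000
axis θ: 4·65.000 + 0 = 260.000


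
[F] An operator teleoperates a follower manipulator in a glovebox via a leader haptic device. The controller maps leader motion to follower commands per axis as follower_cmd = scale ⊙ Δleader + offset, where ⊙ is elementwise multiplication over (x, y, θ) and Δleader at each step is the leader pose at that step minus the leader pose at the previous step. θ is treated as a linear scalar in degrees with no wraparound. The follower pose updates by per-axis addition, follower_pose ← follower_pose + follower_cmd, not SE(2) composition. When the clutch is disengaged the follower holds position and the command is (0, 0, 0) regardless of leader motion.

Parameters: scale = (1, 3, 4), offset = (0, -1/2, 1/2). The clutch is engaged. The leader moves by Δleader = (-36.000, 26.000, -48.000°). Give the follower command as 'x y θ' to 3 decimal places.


-36.000 77.500 -191.500

axis x: 1·-36.000 + 0 = -36.000
axis y: 3·26.000 + -1/2 = 77.500
axis θ: 4·-48.000 + 1/2 = -191.500


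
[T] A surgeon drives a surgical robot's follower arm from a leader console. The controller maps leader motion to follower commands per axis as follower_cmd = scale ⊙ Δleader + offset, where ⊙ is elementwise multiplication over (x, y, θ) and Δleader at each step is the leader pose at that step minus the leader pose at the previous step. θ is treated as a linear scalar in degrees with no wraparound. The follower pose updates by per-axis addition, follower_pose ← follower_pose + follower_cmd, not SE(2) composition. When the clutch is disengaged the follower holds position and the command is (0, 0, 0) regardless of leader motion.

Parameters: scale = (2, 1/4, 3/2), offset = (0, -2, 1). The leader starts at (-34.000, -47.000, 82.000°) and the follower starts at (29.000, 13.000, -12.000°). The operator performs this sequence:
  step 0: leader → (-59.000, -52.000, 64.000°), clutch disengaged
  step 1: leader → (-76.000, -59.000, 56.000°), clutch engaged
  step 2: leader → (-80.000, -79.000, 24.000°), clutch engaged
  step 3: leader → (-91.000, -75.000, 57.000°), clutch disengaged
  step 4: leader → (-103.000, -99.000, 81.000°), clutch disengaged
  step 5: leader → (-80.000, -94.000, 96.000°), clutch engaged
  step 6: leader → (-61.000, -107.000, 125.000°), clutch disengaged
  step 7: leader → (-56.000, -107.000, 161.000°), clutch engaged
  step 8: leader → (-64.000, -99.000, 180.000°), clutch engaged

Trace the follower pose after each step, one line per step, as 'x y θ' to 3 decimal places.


29.000 13.000 -12.000
-5.000 9.250 -23.000
-13.000 2.250 -70.000
-13.000 2.250 -70.000
-13.000 2.250 -70.000
33.000 1.500 -46.500
33.000 1.500 -46.500
43.000 -0.500 8.500
27.000 -0.500 38.000

step 0: Δleader=(-25.000, -5.000, -18.000°), disengaged; cmd=(0,0,0) → follower holds at (29.000, 13.000, -12.000°)
step 1: Δleader=(-17.000, -7.000, -8.000°), engaged; cmd=(-34.000, -3.750, -11.000°) → follower=(-5.000, 9.250, -23.000°)
step 2: Δleader=(-4.000, -20.000, -32.000°), engaged; cmd=(-8.000, -7.000, -47.000°) → follower=(-13.000, 2.250, -70.000°)
step 3: Δleader=(-11.000, 4.000, 33.000°), disengaged; cmd=(0,0,0) → follower holds at (-13.000, 2.250, -70.000°)
step 4: Δleader=(-12.000, -24.000, 24.000°), disengaged; cmd=(0,0,0) → follower holds at (-13.000, 2.250, -70.000°)
step 5: Δleader=(23.000, 5.000, 15.000°), engaged; cmd=(46.000, -0.750, 23.500°) → follower=(33.000, 1.500, -46.500°)
step 6: Δleader=(19.000, -13.000, 29.000°), disengaged; cmd=(0,0,0) → follower holds at (33.000, 1.500, -46.500°)
step 7: Δleader=(5.000, 0.000, 36.000°), engaged; cmd=(10.000, -2.000, 55.000°) → follower=(43.000, -0.500, 8.500°)
step 8: Δleader=(-8.000, 8.000, 19.000°), engaged; cmd=(-16.000, 0.000, 29.500°) → follower=(27.000, -0.500, 38.000°)


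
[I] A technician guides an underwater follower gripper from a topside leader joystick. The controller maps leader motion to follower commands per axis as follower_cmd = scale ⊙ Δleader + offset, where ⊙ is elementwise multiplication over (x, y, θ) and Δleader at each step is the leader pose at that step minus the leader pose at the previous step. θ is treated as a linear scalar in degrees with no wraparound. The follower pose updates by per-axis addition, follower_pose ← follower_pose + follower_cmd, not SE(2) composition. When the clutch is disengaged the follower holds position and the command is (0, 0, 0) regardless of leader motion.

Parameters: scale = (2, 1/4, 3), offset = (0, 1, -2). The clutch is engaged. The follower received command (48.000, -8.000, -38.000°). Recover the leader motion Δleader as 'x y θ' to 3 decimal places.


axis x: (48.000 − 0) / (2) = 24.000
axis y: (-8.000 − 1) / (1/4) = -36.000
axis θ: (-38.000 − -2) / (3) = -12.000

24.000 -36.000 -12.000


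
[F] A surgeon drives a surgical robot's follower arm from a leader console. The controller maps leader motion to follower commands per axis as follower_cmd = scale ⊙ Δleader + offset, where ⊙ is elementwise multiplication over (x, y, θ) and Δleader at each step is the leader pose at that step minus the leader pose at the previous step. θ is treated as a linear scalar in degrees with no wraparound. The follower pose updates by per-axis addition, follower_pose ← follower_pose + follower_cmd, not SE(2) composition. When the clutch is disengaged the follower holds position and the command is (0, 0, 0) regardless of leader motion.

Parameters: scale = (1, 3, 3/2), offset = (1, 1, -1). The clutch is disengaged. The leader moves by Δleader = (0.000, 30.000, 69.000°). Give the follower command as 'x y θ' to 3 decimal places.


clutch disengaged → follower holds; cmd = (0, 0, 0)

0.000 0.000 0.000


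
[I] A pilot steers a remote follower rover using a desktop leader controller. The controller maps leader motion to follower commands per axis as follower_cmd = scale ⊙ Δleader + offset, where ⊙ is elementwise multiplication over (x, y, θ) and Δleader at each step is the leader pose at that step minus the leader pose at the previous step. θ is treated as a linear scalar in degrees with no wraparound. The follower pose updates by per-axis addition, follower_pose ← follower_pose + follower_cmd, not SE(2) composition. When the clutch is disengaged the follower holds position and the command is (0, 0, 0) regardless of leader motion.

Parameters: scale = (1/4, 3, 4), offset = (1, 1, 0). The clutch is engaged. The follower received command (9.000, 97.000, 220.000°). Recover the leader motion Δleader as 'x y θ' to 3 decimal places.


axis x: (9.000 − 1) / (1/4) = 32.000
axis y: (97.000 − 1) / (3) = 32.000
axis θ: (220.000 − 0) / (4) = 55.000

32.000 32.000 55.000


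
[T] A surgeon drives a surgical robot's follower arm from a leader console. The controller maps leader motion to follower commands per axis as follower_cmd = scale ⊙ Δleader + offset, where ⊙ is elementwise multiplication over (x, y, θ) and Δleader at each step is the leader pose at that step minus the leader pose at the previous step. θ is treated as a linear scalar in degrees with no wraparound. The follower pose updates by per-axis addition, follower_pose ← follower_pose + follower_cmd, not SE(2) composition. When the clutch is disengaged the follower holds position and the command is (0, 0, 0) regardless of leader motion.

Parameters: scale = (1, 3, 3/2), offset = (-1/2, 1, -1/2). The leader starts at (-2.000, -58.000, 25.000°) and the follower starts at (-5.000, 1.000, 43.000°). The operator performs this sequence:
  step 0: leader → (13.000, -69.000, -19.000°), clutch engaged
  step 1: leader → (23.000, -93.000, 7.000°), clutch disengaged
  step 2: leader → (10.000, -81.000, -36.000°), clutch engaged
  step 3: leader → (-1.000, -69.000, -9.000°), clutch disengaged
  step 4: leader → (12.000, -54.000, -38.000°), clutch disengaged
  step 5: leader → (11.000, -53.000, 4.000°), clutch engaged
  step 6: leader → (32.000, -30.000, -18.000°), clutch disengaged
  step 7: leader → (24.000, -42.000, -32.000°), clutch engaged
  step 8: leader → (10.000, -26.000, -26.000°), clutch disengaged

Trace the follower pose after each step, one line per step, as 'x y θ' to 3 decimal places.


9.500 -31.000 -23.500
9.500 -31.000 -23.500
-4.000 6.000 -88.500
-4.000 6.000 -88.500
-4.000 6.000 -88.500
-5.500 10.000 -26.000
-5.500 10.000 -26.000
-14.000 -25.000 -47.500
-14.000 -25.000 -47.500

step 0: Δleader=(15.000, -11.000, -44.000°), engaged; cmd=(14.500, -32.000, -66.500°) → follower=(9.500, -31.000, -23.500°)
step 1: Δleader=(10.000, -24.000, 26.000°), disengaged; cmd=(0,0,0) → follower holds at (9.500, -31.000, -23.500°)
step 2: Δleader=(-13.000, 12.000, -43.000°), engaged; cmd=(-13.500, 37.000, -65.000°) → follower=(-4.000, 6.000, -88.500°)
step 3: Δleader=(-11.000, 12.000, 27.000°), disengaged; cmd=(0,0,0) → follower holds at (-4.000, 6.000, -88.500°)
step 4: Δleader=(13.000, 15.000, -29.000°), disengaged; cmd=(0,0,0) → follower holds at (-4.000, 6.000, -88.500°)
step 5: Δleader=(-1.000, 1.000, 42.000°), engaged; cmd=(-1.500, 4.000, 62.500°) → follower=(-5.500, 10.000, -26.000°)
step 6: Δleader=(21.000, 23.000, -22.000°), disengaged; cmd=(0,0,0) → follower holds at (-5.500, 10.000, -26.000°)
step 7: Δleader=(-8.000, -12.000, -14.000°), engaged; cmd=(-8.500, -35.000, -21.500°) → follower=(-14.000, -25.000, -47.500°)
step 8: Δleader=(-14.000, 16.000, 6.000°), disengaged; cmd=(0,0,0) → follower holds at (-14.000, -25.000, -47.500°)


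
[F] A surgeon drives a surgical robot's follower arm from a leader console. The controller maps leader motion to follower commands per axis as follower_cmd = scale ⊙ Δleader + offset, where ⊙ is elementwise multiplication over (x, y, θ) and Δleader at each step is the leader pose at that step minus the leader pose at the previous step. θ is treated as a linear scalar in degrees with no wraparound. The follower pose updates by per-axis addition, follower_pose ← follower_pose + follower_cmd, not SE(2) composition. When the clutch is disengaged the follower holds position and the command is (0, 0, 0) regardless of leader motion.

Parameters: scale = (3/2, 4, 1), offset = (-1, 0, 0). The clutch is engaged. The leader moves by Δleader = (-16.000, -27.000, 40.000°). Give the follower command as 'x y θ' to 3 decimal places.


-25.000 -108.000 40.000

axis x: 3/2·-16.000 + -1 = -25.000
axis y: 4·-27.000 + 0 = -108.000
axis θ: 1·40.000 + 0 = 40.000


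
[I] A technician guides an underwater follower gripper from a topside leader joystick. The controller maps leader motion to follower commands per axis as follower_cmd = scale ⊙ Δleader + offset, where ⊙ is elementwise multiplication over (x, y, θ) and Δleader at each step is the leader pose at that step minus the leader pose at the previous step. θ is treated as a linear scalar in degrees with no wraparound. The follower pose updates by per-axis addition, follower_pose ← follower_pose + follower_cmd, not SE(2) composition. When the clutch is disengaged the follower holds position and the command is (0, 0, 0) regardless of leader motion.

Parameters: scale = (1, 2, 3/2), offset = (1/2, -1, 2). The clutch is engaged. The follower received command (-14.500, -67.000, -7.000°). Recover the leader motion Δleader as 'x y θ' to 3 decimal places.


-15.000 -33.000 -6.000

axis x: (-14.500 − 1/2) / (1) = -15.000
axis y: (-67.000 − -1) / (2) = -33.000
axis θ: (-7.000 − 2) / (3/2) = -6.000


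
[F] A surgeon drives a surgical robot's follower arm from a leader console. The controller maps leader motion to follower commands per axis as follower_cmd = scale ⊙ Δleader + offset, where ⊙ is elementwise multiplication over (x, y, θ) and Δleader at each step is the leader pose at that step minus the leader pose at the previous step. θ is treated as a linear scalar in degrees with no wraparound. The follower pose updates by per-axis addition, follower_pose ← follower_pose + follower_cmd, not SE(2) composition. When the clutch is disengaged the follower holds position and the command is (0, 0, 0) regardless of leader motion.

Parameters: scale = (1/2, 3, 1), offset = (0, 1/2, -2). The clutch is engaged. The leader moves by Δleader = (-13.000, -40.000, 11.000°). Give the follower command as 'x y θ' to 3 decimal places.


-6.500 -119.500 9.000

axis x: 1/2·-13.000 + 0 = -6.500
axis y: 3·-40.000 + 1/2 = -119.500
axis θ: 1·11.000 + -2 = 9.000


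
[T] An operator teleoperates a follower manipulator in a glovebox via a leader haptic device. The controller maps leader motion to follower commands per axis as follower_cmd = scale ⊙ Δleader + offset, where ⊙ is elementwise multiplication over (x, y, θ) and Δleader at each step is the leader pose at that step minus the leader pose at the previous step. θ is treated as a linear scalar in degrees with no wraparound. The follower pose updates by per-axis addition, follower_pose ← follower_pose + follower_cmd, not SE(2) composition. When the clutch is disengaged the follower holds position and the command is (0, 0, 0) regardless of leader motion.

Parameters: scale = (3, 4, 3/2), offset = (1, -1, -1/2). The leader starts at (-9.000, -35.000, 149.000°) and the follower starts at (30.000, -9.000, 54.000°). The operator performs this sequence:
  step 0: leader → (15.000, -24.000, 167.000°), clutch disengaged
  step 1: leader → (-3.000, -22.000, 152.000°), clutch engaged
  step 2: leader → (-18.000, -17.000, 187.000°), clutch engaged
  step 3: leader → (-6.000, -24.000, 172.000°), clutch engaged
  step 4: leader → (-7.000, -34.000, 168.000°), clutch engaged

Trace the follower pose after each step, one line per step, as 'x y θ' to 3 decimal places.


step 0: Δleader=(24.000, 11.000, 18.000°), disengaged; cmd=(0,0,0) → follower holds at (30.000, -9.000, 54.000°)
step 1: Δleader=(-18.000, 2.000, -15.000°), engaged; cmd=(-53.000, 7.000, -23.000°) → follower=(-23.000, -2.000, 31.000°)
step 2: Δleader=(-15.000, 5.000, 35.000°), engaged; cmd=(-44.000, 19.000, 52.000°) → follower=(-67.000, 17.000, 83.000°)
step 3: Δleader=(12.000, -7.000, -15.000°), engaged; cmd=(37.000, -29.000, -23.000°) → follower=(-30.000, -12.000, 60.000°)
step 4: Δleader=(-1.000, -10.000, -4.000°), engaged; cmd=(-2.000, -41.000, -6.500°) → follower=(-32.000, -53.000, 53.500°)

30.000 -9.000 54.000
-23.000 -2.000 31.000
-67.000 17.000 83.000
-30.000 -12.000 60.000
-32.000 -53.000 53.500


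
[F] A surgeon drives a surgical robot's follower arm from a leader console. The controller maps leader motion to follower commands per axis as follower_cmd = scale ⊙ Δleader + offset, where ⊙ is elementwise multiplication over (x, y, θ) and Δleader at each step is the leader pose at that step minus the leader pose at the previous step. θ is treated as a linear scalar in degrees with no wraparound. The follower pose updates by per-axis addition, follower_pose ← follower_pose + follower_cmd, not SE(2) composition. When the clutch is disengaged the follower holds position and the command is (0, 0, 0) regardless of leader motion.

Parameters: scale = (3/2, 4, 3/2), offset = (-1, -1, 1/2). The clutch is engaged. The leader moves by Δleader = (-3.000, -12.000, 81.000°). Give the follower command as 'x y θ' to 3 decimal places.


-5.500 -49.000 122.000

axis x: 3/2·-3.000 + -1 = -5.500
axis y: 4·-12.000 + -1 = -49.000
axis θ: 3/2·81.000 + 1/2 = 122.000


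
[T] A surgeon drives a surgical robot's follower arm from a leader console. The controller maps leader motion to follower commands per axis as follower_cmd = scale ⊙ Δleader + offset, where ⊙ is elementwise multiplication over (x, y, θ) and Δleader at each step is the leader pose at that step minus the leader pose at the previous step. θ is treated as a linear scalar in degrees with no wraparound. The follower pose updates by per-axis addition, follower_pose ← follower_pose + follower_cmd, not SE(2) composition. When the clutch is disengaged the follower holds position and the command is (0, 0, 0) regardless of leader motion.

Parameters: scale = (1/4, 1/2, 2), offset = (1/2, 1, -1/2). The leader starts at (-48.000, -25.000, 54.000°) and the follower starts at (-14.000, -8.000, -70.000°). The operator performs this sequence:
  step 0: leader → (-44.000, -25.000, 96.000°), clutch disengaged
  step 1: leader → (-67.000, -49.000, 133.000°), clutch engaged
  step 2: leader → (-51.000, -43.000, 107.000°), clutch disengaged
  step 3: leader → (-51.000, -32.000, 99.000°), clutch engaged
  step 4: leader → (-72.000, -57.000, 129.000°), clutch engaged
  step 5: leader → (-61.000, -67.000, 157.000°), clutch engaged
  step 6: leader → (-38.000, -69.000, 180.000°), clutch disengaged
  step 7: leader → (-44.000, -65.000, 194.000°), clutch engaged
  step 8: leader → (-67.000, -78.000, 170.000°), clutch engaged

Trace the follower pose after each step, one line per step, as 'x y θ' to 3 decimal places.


-14.000 -8.000 -70.000
-19.250 -19.000 3.500
-19.250 -19.000 3.500
-18.750 -12.500 -13.000
-23.500 -24.000 46.500
-20.250 -28.000 102.000
-20.250 -28.000 102.000
-21.250 -25.000 129.500
-26.500 -30.500 81.000

step 0: Δleader=(4.000, 0.000, 42.000°), disengaged; cmd=(0,0,0) → follower holds at (-14.000, -8.000, -70.000°)
step 1: Δleader=(-23.000, -24.000, 37.000°), engaged; cmd=(-5.250, -11.000, 73.500°) → follower=(-19.250, -19.000, 3.500°)
step 2: Δleader=(16.000, 6.000, -26.000°), disengaged; cmd=(0,0,0) → follower holds at (-19.250, -19.000, 3.500°)
step 3: Δleader=(0.000, 11.000, -8.000°), engaged; cmd=(0.500, 6.500, -16.500°) → follower=(-18.750, -12.500, -13.000°)
step 4: Δleader=(-21.000, -25.000, 30.000°), engaged; cmd=(-4.750, -11.500, 59.500°) → follower=(-23.500, -24.000, 46.500°)
step 5: Δleader=(11.000, -10.000, 28.000°), engaged; cmd=(3.250, -4.000, 55.500°) → follower=(-20.250, -28.000, 102.000°)
step 6: Δleader=(23.000, -2.000, 23.000°), disengaged; cmd=(0,0,0) → follower holds at (-20.250, -28.000, 102.000°)
step 7: Δleader=(-6.000, 4.000, 14.000°), engaged; cmd=(-1.000, 3.000, 27.500°) → follower=(-21.250, -25.000, 129.500°)
step 8: Δleader=(-23.000, -13.000, -24.000°), engaged; cmd=(-5.250, -5.500, -48.500°) → follower=(-26.500, -30.500, 81.000°)


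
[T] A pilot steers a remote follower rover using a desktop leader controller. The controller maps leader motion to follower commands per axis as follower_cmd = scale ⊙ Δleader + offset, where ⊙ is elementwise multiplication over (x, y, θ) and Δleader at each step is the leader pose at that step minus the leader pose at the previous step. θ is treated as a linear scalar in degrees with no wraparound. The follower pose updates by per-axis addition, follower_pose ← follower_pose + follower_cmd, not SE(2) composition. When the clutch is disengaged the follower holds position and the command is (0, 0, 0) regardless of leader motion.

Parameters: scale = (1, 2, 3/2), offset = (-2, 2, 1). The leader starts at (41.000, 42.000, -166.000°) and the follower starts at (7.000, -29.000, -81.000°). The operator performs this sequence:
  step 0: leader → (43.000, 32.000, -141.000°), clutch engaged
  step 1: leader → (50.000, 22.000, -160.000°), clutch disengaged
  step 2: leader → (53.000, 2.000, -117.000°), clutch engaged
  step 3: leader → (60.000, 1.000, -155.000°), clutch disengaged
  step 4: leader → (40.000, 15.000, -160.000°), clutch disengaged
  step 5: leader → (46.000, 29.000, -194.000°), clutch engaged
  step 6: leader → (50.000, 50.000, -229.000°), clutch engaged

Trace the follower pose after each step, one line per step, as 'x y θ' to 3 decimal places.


step 0: Δleader=(2.000, -10.000, 25.000°), engaged; cmd=(0.000, -18.000, 38.500°) → follower=(7.000, -47.000, -42.500°)
step 1: Δleader=(7.000, -10.000, -19.000°), disengaged; cmd=(0,0,0) → follower holds at (7.000, -47.000, -42.500°)
step 2: Δleader=(3.000, -20.000, 43.000°), engaged; cmd=(1.000, -38.000, 65.500°) → follower=(8.000, -85.000, 23.000°)
step 3: Δleader=(7.000, -1.000, -38.000°), disengaged; cmd=(0,0,0) → follower holds at (8.000, -85.000, 23.000°)
step 4: Δleader=(-20.000, 14.000, -5.000°), disengaged; cmd=(0,0,0) → follower holds at (8.000, -85.000, 23.000°)
step 5: Δleader=(6.000, 14.000, -34.000°), engaged; cmd=(4.000, 30.000, -50.000°) → follower=(12.000, -55.000, -27.000°)
step 6: Δleader=(4.000, 21.000, -35.000°), engaged; cmd=(2.000, 44.000, -51.500°) → follower=(14.000, -11.000, -78.500°)

7.000 -47.000 -42.500
7.000 -47.000 -42.500
8.000 -85.000 23.000
8.000 -85.000 23.000
8.000 -85.000 23.000
12.000 -55.000 -27.000
14.000 -11.000 -78.500


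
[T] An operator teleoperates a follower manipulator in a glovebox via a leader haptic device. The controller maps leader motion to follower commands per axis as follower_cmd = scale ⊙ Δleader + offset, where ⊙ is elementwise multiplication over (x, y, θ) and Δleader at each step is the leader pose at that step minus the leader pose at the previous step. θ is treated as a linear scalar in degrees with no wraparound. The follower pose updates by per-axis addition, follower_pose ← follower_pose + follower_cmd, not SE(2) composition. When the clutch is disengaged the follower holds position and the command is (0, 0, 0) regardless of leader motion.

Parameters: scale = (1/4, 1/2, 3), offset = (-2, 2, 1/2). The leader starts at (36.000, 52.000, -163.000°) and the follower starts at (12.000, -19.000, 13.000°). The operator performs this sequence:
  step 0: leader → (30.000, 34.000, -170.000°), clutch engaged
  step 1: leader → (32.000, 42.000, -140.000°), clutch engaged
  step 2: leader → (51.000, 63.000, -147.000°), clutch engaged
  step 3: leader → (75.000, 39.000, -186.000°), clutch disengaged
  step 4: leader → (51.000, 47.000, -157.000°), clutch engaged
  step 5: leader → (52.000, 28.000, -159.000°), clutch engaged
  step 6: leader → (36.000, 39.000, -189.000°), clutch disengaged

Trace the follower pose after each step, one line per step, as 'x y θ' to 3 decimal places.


8.500 -26.000 -7.500
7.000 -20.000 83.000
9.750 -7.500 62.500
9.750 -7.500 62.500
1.750 -1.500 150.000
0.000 -9.000 144.500
0.000 -9.000 144.500

step 0: Δleader=(-6.000, -18.000, -7.000°), engaged; cmd=(-3.500, -7.000, -20.500°) → follower=(8.500, -26.000, -7.500°)
step 1: Δleader=(2.000, 8.000, 30.000°), engaged; cmd=(-1.500, 6.000, 90.500°) → follower=(7.000, -20.000, 83.000°)
step 2: Δleader=(19.000, 21.000, -7.000°), engaged; cmd=(2.750, 12.500, -20.500°) → follower=(9.750, -7.500, 62.500°)
step 3: Δleader=(24.000, -24.000, -39.000°), disengaged; cmd=(0,0,0) → follower holds at (9.750, -7.500, 62.500°)
step 4: Δleader=(-24.000, 8.000, 29.000°), engaged; cmd=(-8.000, 6.000, 87.500°) → follower=(1.750, -1.500, 150.000°)
step 5: Δleader=(1.000, -19.000, -2.000°), engaged; cmd=(-1.750, -7.500, -5.500°) → follower=(0.000, -9.000, 144.500°)
step 6: Δleader=(-16.000, 11.000, -30.000°), disengaged; cmd=(0,0,0) → follower holds at (0.000, -9.000, 144.500°)


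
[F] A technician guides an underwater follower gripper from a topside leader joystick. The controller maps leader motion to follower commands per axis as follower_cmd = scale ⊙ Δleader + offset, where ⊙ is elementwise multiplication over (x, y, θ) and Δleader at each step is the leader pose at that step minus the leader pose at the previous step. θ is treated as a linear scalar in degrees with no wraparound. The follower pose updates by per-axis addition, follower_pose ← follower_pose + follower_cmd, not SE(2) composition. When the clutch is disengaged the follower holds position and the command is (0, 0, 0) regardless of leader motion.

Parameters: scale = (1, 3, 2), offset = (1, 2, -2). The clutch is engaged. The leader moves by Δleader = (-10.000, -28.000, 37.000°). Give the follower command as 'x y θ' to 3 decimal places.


axis x: 1·-10.000 + 1 = -9.000
axis y: 3·-28.000 + 2 = -82.000
axis θ: 2·37.000 + -2 = 72.000

-9.000 -82.000 72.000


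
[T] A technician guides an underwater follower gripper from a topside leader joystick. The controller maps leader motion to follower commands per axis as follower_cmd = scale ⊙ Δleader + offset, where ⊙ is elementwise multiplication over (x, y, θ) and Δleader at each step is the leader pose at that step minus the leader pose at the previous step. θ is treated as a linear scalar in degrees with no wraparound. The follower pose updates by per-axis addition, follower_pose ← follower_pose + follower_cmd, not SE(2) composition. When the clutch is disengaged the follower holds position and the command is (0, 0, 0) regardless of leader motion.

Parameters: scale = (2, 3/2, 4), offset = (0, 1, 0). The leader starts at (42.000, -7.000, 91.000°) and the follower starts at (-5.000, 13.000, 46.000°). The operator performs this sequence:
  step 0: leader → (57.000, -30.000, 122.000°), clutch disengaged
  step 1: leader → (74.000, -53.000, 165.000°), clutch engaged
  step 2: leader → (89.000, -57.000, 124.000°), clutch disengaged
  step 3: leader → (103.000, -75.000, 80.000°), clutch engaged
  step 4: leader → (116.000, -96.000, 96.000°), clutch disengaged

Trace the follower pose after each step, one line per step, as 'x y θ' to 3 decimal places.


-5.000 13.000 46.000
29.000 -20.500 218.000
29.000 -20.500 218.000
57.000 -46.500 42.000
57.000 -46.500 42.000

step 0: Δleader=(15.000, -23.000, 31.000°), disengaged; cmd=(0,0,0) → follower holds at (-5.000, 13.000, 46.000°)
step 1: Δleader=(17.000, -23.000, 43.000°), engaged; cmd=(34.000, -33.500, 172.000°) → follower=(29.000, -20.500, 218.000°)
step 2: Δleader=(15.000, -4.000, -41.000°), disengaged; cmd=(0,0,0) → follower holds at (29.000, -20.500, 218.000°)
step 3: Δleader=(14.000, -18.000, -44.000°), engaged; cmd=(28.000, -26.000, -176.000°) → follower=(57.000, -46.500, 42.000°)
step 4: Δleader=(13.000, -21.000, 16.000°), disengaged; cmd=(0,0,0) → follower holds at (57.000, -46.500, 42.000°)


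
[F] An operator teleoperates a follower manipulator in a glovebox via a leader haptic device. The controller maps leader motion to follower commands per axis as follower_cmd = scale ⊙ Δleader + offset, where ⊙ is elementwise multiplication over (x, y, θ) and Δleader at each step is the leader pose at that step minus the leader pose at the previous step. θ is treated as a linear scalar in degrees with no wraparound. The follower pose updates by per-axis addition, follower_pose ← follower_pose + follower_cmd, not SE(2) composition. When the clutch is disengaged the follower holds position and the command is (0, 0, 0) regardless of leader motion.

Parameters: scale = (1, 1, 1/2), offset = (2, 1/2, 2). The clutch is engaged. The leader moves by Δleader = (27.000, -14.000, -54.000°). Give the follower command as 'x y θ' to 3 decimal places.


axis x: 1·27.000 + 2 = 29.000
axis y: 1·-14.000 + 1/2 = -13.500
axis θ: 1/2·-54.000 + 2 = -25.000

29.000 -13.500 -25.000


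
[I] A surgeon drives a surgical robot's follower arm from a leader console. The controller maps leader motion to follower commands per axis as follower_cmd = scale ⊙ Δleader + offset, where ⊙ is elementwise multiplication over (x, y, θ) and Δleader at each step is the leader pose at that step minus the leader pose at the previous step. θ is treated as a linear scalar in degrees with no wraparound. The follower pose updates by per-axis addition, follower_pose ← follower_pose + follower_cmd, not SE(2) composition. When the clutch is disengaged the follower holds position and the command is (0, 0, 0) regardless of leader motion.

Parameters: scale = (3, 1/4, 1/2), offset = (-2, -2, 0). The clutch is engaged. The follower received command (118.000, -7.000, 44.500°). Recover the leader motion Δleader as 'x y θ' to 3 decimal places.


axis x: (118.000 − -2) / (3) = 40.000
axis y: (-7.000 − -2) / (1/4) = -20.000
axis θ: (44.500 − 0) / (1/2) = 89.000

40.000 -20.000 89.000


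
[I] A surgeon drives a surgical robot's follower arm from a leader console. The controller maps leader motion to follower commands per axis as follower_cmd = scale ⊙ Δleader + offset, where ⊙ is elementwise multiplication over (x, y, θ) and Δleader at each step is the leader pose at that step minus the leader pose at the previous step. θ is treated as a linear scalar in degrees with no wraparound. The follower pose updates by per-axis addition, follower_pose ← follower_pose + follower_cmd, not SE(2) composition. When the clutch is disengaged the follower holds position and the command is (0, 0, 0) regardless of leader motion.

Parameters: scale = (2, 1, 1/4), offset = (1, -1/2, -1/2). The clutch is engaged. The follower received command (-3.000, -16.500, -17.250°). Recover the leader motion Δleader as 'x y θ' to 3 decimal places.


-2.000 -16.000 -67.000

axis x: (-3.000 − 1) / (2) = -2.000
axis y: (-16.500 − -1/2) / (1) = -16.000
axis θ: (-17.250 − -1/2) / (1/4) = -67.000


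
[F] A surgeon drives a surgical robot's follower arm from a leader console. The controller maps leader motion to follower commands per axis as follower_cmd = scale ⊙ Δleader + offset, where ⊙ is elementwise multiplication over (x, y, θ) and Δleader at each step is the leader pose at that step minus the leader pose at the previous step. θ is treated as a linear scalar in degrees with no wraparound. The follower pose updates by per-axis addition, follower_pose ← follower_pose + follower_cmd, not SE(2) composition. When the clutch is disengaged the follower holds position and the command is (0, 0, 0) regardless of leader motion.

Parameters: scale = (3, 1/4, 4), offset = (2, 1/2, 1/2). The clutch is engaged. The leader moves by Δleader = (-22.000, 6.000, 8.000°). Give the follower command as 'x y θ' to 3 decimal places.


-64.000 2.000 32.500

axis x: 3·-22.000 + 2 = -64.000
axis y: 1/4·6.000 + 1/2 = 2.000
axis θ: 4·8.000 + 1/2 = 32.500


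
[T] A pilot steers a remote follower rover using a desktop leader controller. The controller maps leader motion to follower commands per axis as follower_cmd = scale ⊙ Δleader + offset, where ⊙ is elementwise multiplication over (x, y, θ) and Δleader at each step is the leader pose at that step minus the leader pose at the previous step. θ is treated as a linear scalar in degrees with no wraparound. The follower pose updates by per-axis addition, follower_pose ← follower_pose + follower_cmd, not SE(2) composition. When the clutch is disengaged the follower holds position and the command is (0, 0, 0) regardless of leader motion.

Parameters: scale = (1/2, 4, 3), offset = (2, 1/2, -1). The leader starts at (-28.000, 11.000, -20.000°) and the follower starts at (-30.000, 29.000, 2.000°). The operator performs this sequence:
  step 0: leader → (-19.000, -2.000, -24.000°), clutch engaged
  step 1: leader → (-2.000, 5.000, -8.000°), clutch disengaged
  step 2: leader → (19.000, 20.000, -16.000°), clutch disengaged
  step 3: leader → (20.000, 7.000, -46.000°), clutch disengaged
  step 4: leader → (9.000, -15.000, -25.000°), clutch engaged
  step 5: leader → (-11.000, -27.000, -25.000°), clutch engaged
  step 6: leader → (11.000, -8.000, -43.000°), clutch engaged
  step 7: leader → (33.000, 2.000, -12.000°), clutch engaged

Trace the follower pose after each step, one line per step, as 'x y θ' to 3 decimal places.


-23.500 -22.500 -11.000
-23.500 -22.500 -11.000
-23.500 -22.500 -11.000
-23.500 -22.500 -11.000
-27.000 -110.000 51.000
-35.000 -157.500 50.000
-22.000 -81.000 -5.000
-9.000 -40.500 87.000

step 0: Δleader=(9.000, -13.000, -4.000°), engaged; cmd=(6.500, -51.500, -13.000°) → follower=(-23.500, -22.500, -11.000°)
step 1: Δleader=(17.000, 7.000, 16.000°), disengaged; cmd=(0,0,0) → follower holds at (-23.500, -22.500, -11.000°)
step 2: Δleader=(21.000, 15.000, -8.000°), disengaged; cmd=(0,0,0) → follower holds at (-23.500, -22.500, -11.000°)
step 3: Δleader=(1.000, -13.000, -30.000°), disengaged; cmd=(0,0,0) → follower holds at (-23.500, -22.500, -11.000°)
step 4: Δleader=(-11.000, -22.000, 21.000°), engaged; cmd=(-3.500, -87.500, 62.000°) → follower=(-27.000, -110.000, 51.000°)
step 5: Δleader=(-20.000, -12.000, 0.000°), engaged; cmd=(-8.000, -47.500, -1.000°) → follower=(-35.000, -157.500, 50.000°)
step 6: Δleader=(22.000, 19.000, -18.000°), engaged; cmd=(13.000, 76.500, -55.000°) → follower=(-22.000, -81.000, -5.000°)
step 7: Δleader=(22.000, 10.000, 31.000°), engaged; cmd=(13.000, 40.500, 92.000°) → follower=(-9.000, -40.500, 87.000°)


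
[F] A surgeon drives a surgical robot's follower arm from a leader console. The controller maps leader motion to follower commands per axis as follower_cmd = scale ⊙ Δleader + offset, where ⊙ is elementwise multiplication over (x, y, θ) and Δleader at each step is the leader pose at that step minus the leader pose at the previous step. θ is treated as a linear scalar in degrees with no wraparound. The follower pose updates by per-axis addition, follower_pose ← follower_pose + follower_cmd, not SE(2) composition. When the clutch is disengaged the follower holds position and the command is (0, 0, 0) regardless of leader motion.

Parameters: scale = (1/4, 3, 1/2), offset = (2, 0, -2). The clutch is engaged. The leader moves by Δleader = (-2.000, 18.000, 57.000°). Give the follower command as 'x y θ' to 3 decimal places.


1.500 54.000 26.500

axis x: 1/4·-2.000 + 2 = 1.500
axis y: 3·18.000 + 0 = 54.000
axis θ: 1/2·57.000 + -2 = 26.500


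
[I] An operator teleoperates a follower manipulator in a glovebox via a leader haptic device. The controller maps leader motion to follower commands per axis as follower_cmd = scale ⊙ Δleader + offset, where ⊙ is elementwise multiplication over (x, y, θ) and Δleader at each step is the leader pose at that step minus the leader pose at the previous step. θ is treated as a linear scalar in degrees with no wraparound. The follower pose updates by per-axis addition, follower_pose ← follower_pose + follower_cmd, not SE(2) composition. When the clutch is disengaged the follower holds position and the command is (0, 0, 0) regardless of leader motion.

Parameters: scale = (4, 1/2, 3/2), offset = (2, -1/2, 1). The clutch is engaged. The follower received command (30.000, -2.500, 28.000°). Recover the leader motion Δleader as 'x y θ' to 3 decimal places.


axis x: (30.000 − 2) / (4) = 7.000
axis y: (-2.500 − -1/2) / (1/2) = -4.000
axis θ: (28.000 − 1) / (3/2) = 18.000

7.000 -4.000 18.000


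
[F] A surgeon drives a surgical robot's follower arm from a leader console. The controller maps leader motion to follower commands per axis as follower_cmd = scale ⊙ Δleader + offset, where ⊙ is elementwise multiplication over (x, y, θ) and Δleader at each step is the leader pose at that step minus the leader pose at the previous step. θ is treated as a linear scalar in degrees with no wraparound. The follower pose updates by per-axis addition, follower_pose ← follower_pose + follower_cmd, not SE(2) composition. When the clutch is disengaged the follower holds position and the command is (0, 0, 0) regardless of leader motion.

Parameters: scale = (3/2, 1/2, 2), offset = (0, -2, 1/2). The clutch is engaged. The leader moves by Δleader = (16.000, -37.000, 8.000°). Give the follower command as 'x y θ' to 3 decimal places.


24.000 -20.500 16.500

axis x: 3/2·16.000 + 0 = 24.000
axis y: 1/2·-37.000 + -2 = -20.500
axis θ: 2·8.000 + 1/2 = 16.500


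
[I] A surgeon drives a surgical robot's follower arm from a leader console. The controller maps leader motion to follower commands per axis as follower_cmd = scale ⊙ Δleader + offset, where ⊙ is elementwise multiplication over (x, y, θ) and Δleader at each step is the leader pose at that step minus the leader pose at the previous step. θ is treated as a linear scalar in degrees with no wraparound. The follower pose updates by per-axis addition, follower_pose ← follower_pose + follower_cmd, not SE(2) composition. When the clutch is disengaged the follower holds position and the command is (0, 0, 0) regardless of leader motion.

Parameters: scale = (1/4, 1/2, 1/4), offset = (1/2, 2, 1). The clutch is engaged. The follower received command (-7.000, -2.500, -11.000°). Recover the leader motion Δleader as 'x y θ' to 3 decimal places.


-30.000 -9.000 -48.000

axis x: (-7.000 − 1/2) / (1/4) = -30.000
axis y: (-2.500 − 2) / (1/2) = -9.000
axis θ: (-11.000 − 1) / (1/4) = -48.000


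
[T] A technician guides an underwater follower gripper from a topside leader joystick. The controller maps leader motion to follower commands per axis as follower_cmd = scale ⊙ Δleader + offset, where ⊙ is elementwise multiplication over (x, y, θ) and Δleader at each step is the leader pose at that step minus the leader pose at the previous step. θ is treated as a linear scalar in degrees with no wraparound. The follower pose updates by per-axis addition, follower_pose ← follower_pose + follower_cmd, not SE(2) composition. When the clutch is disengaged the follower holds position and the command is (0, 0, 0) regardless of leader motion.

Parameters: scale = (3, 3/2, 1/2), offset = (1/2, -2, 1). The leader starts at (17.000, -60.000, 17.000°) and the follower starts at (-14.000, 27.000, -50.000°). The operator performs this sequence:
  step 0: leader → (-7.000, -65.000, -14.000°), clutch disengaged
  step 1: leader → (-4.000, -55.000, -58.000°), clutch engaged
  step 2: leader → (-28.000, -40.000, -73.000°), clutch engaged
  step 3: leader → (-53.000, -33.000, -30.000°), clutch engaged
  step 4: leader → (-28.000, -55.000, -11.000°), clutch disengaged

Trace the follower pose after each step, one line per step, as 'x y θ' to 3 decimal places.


-14.000 27.000 -50.000
-4.500 40.000 -71.000
-76.000 60.500 -77.500
-150.500 69.000 -55.000
-150.500 69.000 -55.000

step 0: Δleader=(-24.000, -5.000, -31.000°), disengaged; cmd=(0,0,0) → follower holds at (-14.000, 27.000, -50.000°)
step 1: Δleader=(3.000, 10.000, -44.000°), engaged; cmd=(9.500, 13.000, -21.000°) → follower=(-4.500, 40.000, -71.000°)
step 2: Δleader=(-24.000, 15.000, -15.000°), engaged; cmd=(-71.500, 20.500, -6.500°) → follower=(-76.000, 60.500, -77.500°)
step 3: Δleader=(-25.000, 7.000, 43.000°), engaged; cmd=(-74.500, 8.500, 22.500°) → follower=(-150.500, 69.000, -55.000°)
step 4: Δleader=(25.000, -22.000, 19.000°), disengaged; cmd=(0,0,0) → follower holds at (-150.500, 69.000, -55.000°)
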